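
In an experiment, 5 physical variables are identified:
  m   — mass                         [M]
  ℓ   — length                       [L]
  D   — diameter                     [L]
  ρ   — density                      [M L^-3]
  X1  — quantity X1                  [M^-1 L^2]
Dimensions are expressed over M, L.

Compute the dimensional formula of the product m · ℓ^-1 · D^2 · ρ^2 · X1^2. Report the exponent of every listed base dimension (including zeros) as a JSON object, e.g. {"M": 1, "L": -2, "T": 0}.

Exponent matrix [M,L] × [m,ℓ,D,ρ,X1]:
  M: [ 1  0  0  1 -1]
  L: [ 0  1  1 -3  2]
  [M]: (1)·1+(-1)·0+(2)·0+(2)·1+(2)·-1 = 1
  [L]: (1)·0+(-1)·1+(2)·1+(2)·-3+(2)·2 = -1
⇒ M L^-1

{"M": 1, "L": -1}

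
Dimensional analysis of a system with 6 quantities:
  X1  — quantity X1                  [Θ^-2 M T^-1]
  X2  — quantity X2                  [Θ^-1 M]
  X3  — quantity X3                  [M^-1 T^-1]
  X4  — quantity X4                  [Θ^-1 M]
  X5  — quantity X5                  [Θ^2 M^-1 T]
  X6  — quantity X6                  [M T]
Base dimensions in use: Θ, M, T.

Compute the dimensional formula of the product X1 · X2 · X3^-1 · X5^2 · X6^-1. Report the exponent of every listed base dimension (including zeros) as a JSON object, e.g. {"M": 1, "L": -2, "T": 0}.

{"Θ": 1, "M": 0, "T": 1}

Write exponents as rows Θ,M,T / cols X1,X2,X3,X4,X5,X6:
  Θ: [-2 -1  0 -1  2  0]
  M: [ 1  1 -1  1 -1  1]
  T: [-1  0 -1  0  1  1]
  [Θ]: (1)·-2+(1)·-1+(-1)·0+(2)·2+(-1)·0 = 1
  [M]: (1)·1+(1)·1+(-1)·-1+(2)·-1+(-1)·1 = 0
  [T]: (1)·-1+(1)·0+(-1)·-1+(2)·1+(-1)·1 = 1
⇒ Θ T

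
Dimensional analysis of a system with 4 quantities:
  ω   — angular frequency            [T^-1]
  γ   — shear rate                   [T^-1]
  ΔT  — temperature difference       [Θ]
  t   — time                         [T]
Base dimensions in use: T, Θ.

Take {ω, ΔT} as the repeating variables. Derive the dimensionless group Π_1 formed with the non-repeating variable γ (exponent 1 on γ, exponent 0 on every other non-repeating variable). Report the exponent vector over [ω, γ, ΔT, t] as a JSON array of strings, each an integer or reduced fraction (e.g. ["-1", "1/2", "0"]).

Write exponents as rows T,Θ / cols ω,γ,ΔT,t:
  T: [-1 -1  0  1]
  Θ: [ 0  0  1  0]
RREF → pivots at {ω,ΔT} ⇒ r = 2
Pivot set = {ω,ΔT}, free = {γ,t}
RREF:
  r0: [   1    1    0   -1]
  r1: [   0    0    1    0]
Fix exponent of γ at 1, t at 0; solve each RREF row for its pivot's exponent:
  r0: exp(ω) + (1)·1 = 0 ⇒ exp(ω) = -1
  r1: exp(ΔT) + (0)·1 = 0 ⇒ exp(ΔT) = 0
Π_1 = ω^-1 · γ

["-1", "1", "0", "0"]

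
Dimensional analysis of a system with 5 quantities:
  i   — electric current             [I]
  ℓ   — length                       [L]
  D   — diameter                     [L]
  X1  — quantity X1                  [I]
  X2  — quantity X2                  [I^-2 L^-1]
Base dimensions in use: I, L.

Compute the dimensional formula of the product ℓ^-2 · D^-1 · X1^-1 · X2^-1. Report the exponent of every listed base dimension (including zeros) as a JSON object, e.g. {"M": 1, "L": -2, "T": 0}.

Write exponents as rows I,L / cols i,ℓ,D,X1,X2:
  I: [ 1  0  0  1 -2]
  L: [ 0  1  1  0 -1]
  [I]: (-2)·0+(-1)·0+(-1)·1+(-1)·-2 = 1
  [L]: (-2)·1+(-1)·1+(-1)·0+(-1)·-1 = -2
⇒ I L^-2

{"I": 1, "L": -2}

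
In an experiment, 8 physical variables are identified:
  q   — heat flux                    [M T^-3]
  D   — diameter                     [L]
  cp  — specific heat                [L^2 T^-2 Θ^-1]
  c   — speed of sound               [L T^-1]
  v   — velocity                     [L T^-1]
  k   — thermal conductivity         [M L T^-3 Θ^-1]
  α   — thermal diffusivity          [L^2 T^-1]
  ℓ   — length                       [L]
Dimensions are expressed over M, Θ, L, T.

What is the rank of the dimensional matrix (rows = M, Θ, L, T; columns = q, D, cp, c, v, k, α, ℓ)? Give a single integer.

Dimensional matrix (M×Θ×L×T by q×D×cp×c×v×k×α×ℓ):
  M: [ 1  0  0  0  0  1  0  0]
  Θ: [ 0  0 -1  0  0 -1  0  0]
  L: [ 0  1  2  1  1  1  2  1]
  T: [-3  0 -2 -1 -1 -3 -1  0]
Echelon form has 4 nonzero rows (pivots: q,D,cp,c)

4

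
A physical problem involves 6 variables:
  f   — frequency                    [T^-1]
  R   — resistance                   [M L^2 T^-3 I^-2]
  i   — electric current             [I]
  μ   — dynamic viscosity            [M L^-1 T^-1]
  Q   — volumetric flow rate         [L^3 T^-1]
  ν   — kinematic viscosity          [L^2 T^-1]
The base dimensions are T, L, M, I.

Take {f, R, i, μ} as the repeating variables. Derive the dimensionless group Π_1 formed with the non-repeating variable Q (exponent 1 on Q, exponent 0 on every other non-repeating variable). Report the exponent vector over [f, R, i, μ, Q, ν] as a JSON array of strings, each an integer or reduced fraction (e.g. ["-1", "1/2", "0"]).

Write exponents as rows T,L,M,I / cols f,R,i,μ,Q,ν:
  T: [-1 -3  0 -1 -1 -1]
  L: [ 0  2  0 -1  3  2]
  M: [ 0  1  0  1  0  0]
  I: [ 0 -2  1  0  0  0]
Row reduction gives pivot columns f,R,i,μ; rank = 4
Repeat: f,R,i,μ; free: Q,ν
RREF:
  r0: [   1    0    0    0   -1 -1/3]
  r1: [   0    1    0    0    1  2/3]
  r2: [   0    0    1    0    2  4/3]
  r3: [   0    0    0    1   -1 -2/3]
Fix exponent of Q at 1, ν at 0; solve each RREF row for its pivot's exponent:
  r0: exp(f) + (-1)·1 = 0 ⇒ exp(f) = 1
  r1: exp(R) + (1)·1 = 0 ⇒ exp(R) = -1
  r2: exp(i) + (2)·1 = 0 ⇒ exp(i) = -2
  r3: exp(μ) + (-1)·1 = 0 ⇒ exp(μ) = 1
Π_1 = f · R^-1 · i^-2 · μ · Q

["1", "-1", "-2", "1", "1", "0"]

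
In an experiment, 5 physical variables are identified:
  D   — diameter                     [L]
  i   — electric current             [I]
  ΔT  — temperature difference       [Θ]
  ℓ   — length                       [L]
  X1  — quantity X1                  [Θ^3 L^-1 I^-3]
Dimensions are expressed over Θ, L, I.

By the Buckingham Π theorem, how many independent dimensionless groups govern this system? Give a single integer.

Write exponents as rows Θ,L,I / cols D,i,ΔT,ℓ,X1:
  Θ: [ 0  0  1  0  3]
  L: [ 1  0  0  1 -1]
  I: [ 0  1  0  0 -3]
Row reduction gives pivot columns D,i,ΔT; rank = 3
n=5, r=3 ⇒ 2 dimensionless groups

2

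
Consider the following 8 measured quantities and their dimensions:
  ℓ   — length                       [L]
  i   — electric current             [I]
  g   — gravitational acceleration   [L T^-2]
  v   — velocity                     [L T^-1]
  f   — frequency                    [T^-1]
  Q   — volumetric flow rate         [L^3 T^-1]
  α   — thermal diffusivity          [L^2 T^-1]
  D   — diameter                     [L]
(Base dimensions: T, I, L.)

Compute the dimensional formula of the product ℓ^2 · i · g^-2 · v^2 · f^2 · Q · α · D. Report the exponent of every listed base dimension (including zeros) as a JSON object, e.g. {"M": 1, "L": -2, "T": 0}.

{"T": -2, "I": 1, "L": 8}

Write exponents as rows T,I,L / cols ℓ,i,g,v,f,Q,α,D:
  T: [ 0  0 -2 -1 -1 -1 -1  0]
  I: [ 0  1  0  0  0  0  0  0]
  L: [ 1  0  1  1  0  3  2  1]
  [T]: (2)·0+(1)·0+(-2)·-2+(2)·-1+(2)·-1+(1)·-1+(1)·-1+(1)·0 = -2
  [I]: (2)·0+(1)·1+(-2)·0+(2)·0+(2)·0+(1)·0+(1)·0+(1)·0 = 1
  [L]: (2)·1+(1)·0+(-2)·1+(2)·1+(2)·0+(1)·3+(1)·2+(1)·1 = 8
⇒ T^-2 I L^8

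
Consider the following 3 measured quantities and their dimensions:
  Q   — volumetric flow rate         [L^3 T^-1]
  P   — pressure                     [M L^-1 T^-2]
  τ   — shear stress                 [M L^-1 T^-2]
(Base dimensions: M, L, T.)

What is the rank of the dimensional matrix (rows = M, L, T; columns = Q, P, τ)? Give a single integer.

2

Write exponents as rows M,L,T / cols Q,P,τ:
  M: [ 0  1  1]
  L: [ 3 -1 -1]
  T: [-1 -2 -2]
Row reduction gives pivot columns Q,P; rank = 2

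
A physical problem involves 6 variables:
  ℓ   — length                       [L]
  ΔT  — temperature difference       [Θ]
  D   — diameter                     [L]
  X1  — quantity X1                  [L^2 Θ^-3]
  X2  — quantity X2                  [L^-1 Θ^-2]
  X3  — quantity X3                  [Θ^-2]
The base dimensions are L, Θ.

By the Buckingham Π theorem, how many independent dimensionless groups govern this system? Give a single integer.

Dimensional matrix (L×Θ by ℓ×ΔT×D×X1×X2×X3):
  L: [ 1  0  1  2 -1  0]
  Θ: [ 0  1  0 -3 -2 -2]
RREF → pivots at {ℓ,ΔT} ⇒ r = 2
6 vars − rank 2 = 4 Π groups

4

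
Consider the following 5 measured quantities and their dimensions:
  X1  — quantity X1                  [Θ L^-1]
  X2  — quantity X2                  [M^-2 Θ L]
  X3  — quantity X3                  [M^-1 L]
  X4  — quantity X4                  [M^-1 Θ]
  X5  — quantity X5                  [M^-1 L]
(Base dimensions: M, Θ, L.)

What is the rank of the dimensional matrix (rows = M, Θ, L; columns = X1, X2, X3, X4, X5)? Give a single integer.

2

Exponent matrix [M,Θ,L] × [X1,X2,X3,X4,X5]:
  M: [ 0 -2 -1 -1 -1]
  Θ: [ 1  1  0  1  0]
  L: [-1  1  1  0  1]
Row reduction gives pivot columns X1,X2; rank = 2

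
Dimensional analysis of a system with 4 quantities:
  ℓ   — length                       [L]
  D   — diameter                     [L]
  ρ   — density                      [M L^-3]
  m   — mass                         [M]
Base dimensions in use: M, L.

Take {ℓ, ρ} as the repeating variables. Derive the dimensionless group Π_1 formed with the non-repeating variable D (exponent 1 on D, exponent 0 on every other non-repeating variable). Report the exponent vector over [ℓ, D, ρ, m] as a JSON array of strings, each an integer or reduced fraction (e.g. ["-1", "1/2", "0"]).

["-1", "1", "0", "0"]

Write exponents as rows M,L / cols ℓ,D,ρ,m:
  M: [ 0  0  1  1]
  L: [ 1  1 -3  0]
Row reduction gives pivot columns ℓ,ρ; rank = 2
Pivot set = {ℓ,ρ}, free = {D,m}
RREF:
  r0: [   1    1    0    3]
  r1: [   0    0    1    1]
Fix exponent of D at 1, m at 0; solve each RREF row for its pivot's exponent:
  r0: exp(ℓ) + (1)·1 = 0 ⇒ exp(ℓ) = -1
  r1: exp(ρ) + (0)·1 = 0 ⇒ exp(ρ) = 0
Π_1 = ℓ^-1 · D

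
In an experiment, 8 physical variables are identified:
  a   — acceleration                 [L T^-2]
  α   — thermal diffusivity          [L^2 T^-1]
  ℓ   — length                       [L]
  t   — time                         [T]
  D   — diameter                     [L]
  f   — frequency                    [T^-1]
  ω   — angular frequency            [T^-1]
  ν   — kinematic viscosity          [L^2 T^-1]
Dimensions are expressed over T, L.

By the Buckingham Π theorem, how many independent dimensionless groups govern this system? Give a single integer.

Write exponents as rows T,L / cols a,α,ℓ,t,D,f,ω,ν:
  T: [-2 -1  0  1  0 -1 -1 -1]
  L: [ 1  2  1  0  1  0  0  2]
Echelon form has 2 nonzero rows (pivots: a,α)
Π count = n − r = 8 − 2 = 6

6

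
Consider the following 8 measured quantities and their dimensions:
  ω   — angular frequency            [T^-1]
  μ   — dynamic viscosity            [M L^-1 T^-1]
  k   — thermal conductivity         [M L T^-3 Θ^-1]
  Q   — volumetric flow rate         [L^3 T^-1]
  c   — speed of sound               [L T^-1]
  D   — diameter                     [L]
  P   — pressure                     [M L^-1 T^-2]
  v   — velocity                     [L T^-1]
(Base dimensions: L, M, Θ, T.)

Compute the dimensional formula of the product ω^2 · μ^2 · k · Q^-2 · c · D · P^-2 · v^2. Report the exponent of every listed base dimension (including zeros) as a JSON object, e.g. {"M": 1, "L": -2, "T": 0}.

Write exponents as rows L,M,Θ,T / cols ω,μ,k,Q,c,D,P,v:
  L: [ 0 -1  1  3  1  1 -1  1]
  M: [ 0  1  1  0  0  0  1  0]
  Θ: [ 0  0 -1  0  0  0  0  0]
  T: [-1 -1 -3 -1 -1  0 -2 -1]
  [L]: (2)·0+(2)·-1+(1)·1+(-2)·3+(1)·1+(1)·1+(-2)·-1+(2)·1 = -1
  [M]: (2)·0+(2)·1+(1)·1+(-2)·0+(1)·0+(1)·0+(-2)·1+(2)·0 = 1
  [Θ]: (2)·0+(2)·0+(1)·-1+(-2)·0+(1)·0+(1)·0+(-2)·0+(2)·0 = -1
  [T]: (2)·-1+(2)·-1+(1)·-3+(-2)·-1+(1)·-1+(1)·0+(-2)·-2+(2)·-1 = -4
⇒ L^-1 M Θ^-1 T^-4

{"L": -1, "M": 1, "Θ": -1, "T": -4}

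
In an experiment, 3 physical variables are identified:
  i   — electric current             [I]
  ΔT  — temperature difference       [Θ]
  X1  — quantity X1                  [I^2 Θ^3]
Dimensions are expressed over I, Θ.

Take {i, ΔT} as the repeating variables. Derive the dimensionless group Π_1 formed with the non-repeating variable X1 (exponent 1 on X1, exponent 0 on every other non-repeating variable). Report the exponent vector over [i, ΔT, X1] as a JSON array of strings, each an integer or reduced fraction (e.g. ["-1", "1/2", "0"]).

["-2", "-3", "1"]

Write exponents as rows I,Θ / cols i,ΔT,X1:
  I: [ 1  0  2]
  Θ: [ 0  1  3]
Echelon form has 2 nonzero rows (pivots: i,ΔT)
Repeat: i,ΔT; free: X1
RREF:
  r0: [   1    0    2]
  r1: [   0    1    3]
Fix exponent of X1 at 1; solve each RREF row for its pivot's exponent:
  r0: exp(i) + (2)·1 = 0 ⇒ exp(i) = -2
  r1: exp(ΔT) + (3)·1 = 0 ⇒ exp(ΔT) = -3
Π_1 = i^-2 · ΔT^-3 · X1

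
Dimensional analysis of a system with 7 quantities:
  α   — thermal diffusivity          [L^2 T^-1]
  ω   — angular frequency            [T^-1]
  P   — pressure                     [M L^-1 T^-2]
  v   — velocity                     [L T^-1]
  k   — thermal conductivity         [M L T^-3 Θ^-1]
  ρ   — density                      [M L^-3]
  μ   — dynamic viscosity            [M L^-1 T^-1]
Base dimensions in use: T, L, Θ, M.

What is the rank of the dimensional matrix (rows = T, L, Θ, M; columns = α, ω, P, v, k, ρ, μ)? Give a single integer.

4

Exponent matrix [T,L,Θ,M] × [α,ω,P,v,k,ρ,μ]:
  T: [-1 -1 -2 -1 -3  0 -1]
  L: [ 2  0 -1  1  1 -3 -1]
  Θ: [ 0  0  0  0 -1  0  0]
  M: [ 0  0  1  0  1  1  1]
Echelon form has 4 nonzero rows (pivots: α,ω,P,k)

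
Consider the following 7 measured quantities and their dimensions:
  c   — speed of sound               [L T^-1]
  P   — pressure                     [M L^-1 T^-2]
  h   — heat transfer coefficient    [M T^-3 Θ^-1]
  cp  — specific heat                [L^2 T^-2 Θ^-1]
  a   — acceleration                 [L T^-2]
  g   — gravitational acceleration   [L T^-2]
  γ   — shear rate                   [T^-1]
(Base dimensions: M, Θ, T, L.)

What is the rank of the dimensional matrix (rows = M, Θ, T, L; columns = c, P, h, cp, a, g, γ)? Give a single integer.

4

Exponent matrix [M,Θ,T,L] × [c,P,h,cp,a,g,γ]:
  M: [ 0  1  1  0  0  0  0]
  Θ: [ 0  0 -1 -1  0  0  0]
  T: [-1 -2 -3 -2 -2 -2 -1]
  L: [ 1 -1  0  2  1  1  0]
Echelon form has 4 nonzero rows (pivots: c,P,h,a)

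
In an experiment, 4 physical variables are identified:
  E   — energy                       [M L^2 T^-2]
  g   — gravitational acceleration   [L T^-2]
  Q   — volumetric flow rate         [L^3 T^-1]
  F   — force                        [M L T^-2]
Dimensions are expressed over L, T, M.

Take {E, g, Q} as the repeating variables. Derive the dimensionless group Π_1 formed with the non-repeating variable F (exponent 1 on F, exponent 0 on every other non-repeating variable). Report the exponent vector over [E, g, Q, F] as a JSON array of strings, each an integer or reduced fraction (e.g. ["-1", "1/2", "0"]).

["-1", "-1/5", "2/5", "1"]

Dimensional matrix (L×T×M by E×g×Q×F):
  L: [ 2  1  3  1]
  T: [-2 -2 -1 -2]
  M: [ 1  0  0  1]
Row reduction gives pivot columns E,g,Q; rank = 3
Pivot set = {E,g,Q}, free = {F}
RREF:
  r0: [   1    0    0    1]
  r1: [   0    1    0  1/5]
  r2: [   0    0    1 -2/5]
Fix exponent of F at 1; solve each RREF row for its pivot's exponent:
  r0: exp(E) + (1)·1 = 0 ⇒ exp(E) = -1
  r1: exp(g) + (1/5)·1 = 0 ⇒ exp(g) = -1/5
  r2: exp(Q) + (-2/5)·1 = 0 ⇒ exp(Q) = 2/5
Π_1 = E^-1 · g^(-1/5) · Q^(2/5) · F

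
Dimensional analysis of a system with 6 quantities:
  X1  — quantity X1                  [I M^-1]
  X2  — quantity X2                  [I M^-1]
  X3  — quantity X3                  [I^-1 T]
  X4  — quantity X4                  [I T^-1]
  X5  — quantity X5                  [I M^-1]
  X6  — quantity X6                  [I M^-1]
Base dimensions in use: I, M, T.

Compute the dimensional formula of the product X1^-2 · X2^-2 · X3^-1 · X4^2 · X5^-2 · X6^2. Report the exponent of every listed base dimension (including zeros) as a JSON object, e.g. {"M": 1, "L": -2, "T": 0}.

{"I": -1, "M": 4, "T": -3}

Write exponents as rows I,M,T / cols X1,X2,X3,X4,X5,X6:
  I: [ 1  1 -1  1  1  1]
  M: [-1 -1  0  0 -1 -1]
  T: [ 0  0  1 -1  0  0]
  [I]: (-2)·1+(-2)·1+(-1)·-1+(2)·1+(-2)·1+(2)·1 = -1
  [M]: (-2)·-1+(-2)·-1+(-1)·0+(2)·0+(-2)·-1+(2)·-1 = 4
  [T]: (-2)·0+(-2)·0+(-1)·1+(2)·-1+(-2)·0+(2)·0 = -3
⇒ I^-1 M^4 T^-3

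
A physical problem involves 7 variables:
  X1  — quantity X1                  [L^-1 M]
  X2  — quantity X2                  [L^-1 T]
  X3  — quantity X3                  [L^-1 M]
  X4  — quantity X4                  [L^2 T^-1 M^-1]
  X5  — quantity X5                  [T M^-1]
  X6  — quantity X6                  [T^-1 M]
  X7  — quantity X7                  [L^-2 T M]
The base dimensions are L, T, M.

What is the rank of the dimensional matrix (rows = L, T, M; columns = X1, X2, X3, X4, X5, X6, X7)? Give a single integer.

Dimensional matrix (L×T×M by X1×X2×X3×X4×X5×X6×X7):
  L: [-1 -1 -1  2  0  0 -2]
  T: [ 0  1  0 -1  1 -1  1]
  M: [ 1  0  1 -1 -1  1  1]
RREF → pivots at {X1,X2} ⇒ r = 2

2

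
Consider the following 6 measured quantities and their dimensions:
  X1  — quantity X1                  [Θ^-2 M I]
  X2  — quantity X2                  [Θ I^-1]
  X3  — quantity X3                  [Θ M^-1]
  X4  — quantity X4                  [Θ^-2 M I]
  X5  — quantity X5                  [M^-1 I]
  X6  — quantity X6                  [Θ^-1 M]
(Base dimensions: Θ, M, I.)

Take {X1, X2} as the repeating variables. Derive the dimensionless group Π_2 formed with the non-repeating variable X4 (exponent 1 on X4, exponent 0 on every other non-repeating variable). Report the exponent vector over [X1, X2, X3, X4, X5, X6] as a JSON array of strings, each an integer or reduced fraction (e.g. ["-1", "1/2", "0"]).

Dimensional matrix (Θ×M×I by X1×X2×X3×X4×X5×X6):
  Θ: [-2  1  1 -2  0 -1]
  M: [ 1  0 -1  1 -1  1]
  I: [ 1 -1  0  1  1  0]
Echelon form has 2 nonzero rows (pivots: X1,X2)
Repeat: X1,X2; free: X3,X4,X5,X6
RREF:
  r0: [   1    0   -1    1   -1    1]
  r1: [   0    1   -1    0   -2    1]
  r2: [   0    0    0    0    0    0]
Fix exponent of X4 at 1, X3 at 0, X5 at 0, X6 at 0; solve each RREF row for its pivot's exponent:
  r0: exp(X1) + (1)·1 = 0 ⇒ exp(X1) = -1
  r1: exp(X2) + (0)·1 = 0 ⇒ exp(X2) = 0
Π_2 = X1^-1 · X4

["-1", "0", "0", "1", "0", "0"]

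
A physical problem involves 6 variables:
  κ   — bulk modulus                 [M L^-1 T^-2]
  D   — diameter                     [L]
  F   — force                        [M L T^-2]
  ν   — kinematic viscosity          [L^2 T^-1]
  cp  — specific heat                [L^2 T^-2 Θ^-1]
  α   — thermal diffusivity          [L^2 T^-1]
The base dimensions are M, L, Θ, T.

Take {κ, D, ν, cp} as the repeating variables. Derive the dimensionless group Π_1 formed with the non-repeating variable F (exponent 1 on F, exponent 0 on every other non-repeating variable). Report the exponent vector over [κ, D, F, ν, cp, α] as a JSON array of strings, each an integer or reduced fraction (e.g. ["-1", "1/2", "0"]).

Dimensional matrix (M×L×Θ×T by κ×D×F×ν×cp×α):
  M: [ 1  0  1  0  0  0]
  L: [-1  1  1  2  2  2]
  Θ: [ 0  0  0  0 -1  0]
  T: [-2  0 -2 -1 -2 -1]
Echelon form has 4 nonzero rows (pivots: κ,D,ν,cp)
Repeat: κ,D,ν,cp; free: F,α
RREF:
  r0: [   1    0    1    0    0    0]
  r1: [   0    1    2    0    0    0]
  r2: [   0    0    0    1    0    1]
  r3: [   0    0    0    0    1    0]
Fix exponent of F at 1, α at 0; solve each RREF row for its pivot's exponent:
  r0: exp(κ) + (1)·1 = 0 ⇒ exp(κ) = -1
  r1: exp(D) + (2)·1 = 0 ⇒ exp(D) = -2
  r2: exp(ν) + (0)·1 = 0 ⇒ exp(ν) = 0
  r3: exp(cp) + (0)·1 = 0 ⇒ exp(cp) = 0
Π_1 = κ^-1 · D^-2 · F

["-1", "-2", "1", "0", "0", "0"]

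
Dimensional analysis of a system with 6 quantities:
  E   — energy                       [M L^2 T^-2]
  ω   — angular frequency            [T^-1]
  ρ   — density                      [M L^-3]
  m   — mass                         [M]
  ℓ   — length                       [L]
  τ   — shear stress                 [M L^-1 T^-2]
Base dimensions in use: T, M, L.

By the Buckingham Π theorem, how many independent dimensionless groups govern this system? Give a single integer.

3

Write exponents as rows T,M,L / cols E,ω,ρ,m,ℓ,τ:
  T: [-2 -1  0  0  0 -2]
  M: [ 1  0  1  1  0  1]
  L: [ 2  0 -3  0  1 -1]
Echelon form has 3 nonzero rows (pivots: E,ω,ρ)
Π count = n − r = 6 − 3 = 3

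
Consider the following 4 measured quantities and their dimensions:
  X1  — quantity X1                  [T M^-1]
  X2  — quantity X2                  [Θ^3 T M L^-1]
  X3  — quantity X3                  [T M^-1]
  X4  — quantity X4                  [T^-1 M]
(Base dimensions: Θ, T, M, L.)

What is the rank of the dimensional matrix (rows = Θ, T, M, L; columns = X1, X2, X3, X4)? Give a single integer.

Dimensional matrix (Θ×T×M×L by X1×X2×X3×X4):
  Θ: [ 0  3  0  0]
  T: [ 1  1  1 -1]
  M: [-1  1 -1  1]
  L: [ 0 -1  0  0]
Echelon form has 2 nonzero rows (pivots: X1,X2)

2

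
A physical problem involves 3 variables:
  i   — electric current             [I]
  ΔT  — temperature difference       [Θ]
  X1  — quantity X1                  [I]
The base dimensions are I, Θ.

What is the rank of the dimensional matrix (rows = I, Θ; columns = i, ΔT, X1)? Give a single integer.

2

Dimensional matrix (I×Θ by i×ΔT×X1):
  I: [ 1  0  1]
  Θ: [ 0  1  0]
Row reduction gives pivot columns i,ΔT; rank = 2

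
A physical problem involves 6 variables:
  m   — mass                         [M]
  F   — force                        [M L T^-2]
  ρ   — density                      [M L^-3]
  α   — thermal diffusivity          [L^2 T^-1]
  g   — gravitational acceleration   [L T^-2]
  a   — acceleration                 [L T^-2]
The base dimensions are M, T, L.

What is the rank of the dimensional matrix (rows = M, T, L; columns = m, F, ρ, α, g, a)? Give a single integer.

3

Exponent matrix [M,T,L] × [m,F,ρ,α,g,a]:
  M: [ 1  1  1  0  0  0]
  T: [ 0 -2  0 -1 -2 -2]
  L: [ 0  1 -3  2  1  1]
RREF → pivots at {m,F,ρ} ⇒ r = 3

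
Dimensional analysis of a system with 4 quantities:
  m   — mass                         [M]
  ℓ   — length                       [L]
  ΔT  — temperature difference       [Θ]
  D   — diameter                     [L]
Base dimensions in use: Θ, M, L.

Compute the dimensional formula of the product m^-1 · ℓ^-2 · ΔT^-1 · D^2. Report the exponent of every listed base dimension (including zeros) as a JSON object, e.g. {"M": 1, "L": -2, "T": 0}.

{"Θ": -1, "M": -1, "L": 0}

Exponent matrix [Θ,M,L] × [m,ℓ,ΔT,D]:
  Θ: [ 0  0  1  0]
  M: [ 1  0  0  0]
  L: [ 0  1  0  1]
  [Θ]: (-1)·0+(-2)·0+(-1)·1+(2)·0 = -1
  [M]: (-1)·1+(-2)·0+(-1)·0+(2)·0 = -1
  [L]: (-1)·0+(-2)·1+(-1)·0+(2)·1 = 0
⇒ Θ^-1 M^-1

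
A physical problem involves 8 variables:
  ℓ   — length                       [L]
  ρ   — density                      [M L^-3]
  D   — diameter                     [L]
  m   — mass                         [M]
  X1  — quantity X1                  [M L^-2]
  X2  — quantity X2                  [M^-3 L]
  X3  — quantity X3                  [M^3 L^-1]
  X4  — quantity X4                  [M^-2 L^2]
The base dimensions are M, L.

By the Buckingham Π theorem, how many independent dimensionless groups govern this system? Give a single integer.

Write exponents as rows M,L / cols ℓ,ρ,D,m,X1,X2,X3,X4:
  M: [ 0  1  0  1  1 -3  3 -2]
  L: [ 1 -3  1  0 -2  1 -1  2]
Row reduction gives pivot columns ℓ,ρ; rank = 2
Π count = n − r = 8 − 2 = 6

6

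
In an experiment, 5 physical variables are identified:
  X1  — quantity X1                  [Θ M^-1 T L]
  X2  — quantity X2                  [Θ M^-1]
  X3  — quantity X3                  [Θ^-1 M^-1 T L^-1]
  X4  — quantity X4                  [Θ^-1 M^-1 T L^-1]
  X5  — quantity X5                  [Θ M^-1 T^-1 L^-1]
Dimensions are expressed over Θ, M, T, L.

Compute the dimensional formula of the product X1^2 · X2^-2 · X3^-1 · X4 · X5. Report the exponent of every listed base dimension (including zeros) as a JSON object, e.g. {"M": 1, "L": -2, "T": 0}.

Exponent matrix [Θ,M,T,L] × [X1,X2,X3,X4,X5]:
  Θ: [ 1  1 -1 -1  1]
  M: [-1 -1 -1 -1 -1]
  T: [ 1  0  1  1 -1]
  L: [ 1  0 -1 -1 -1]
  [Θ]: (2)·1+(-2)·1+(-1)·-1+(1)·-1+(1)·1 = 1
  [M]: (2)·-1+(-2)·-1+(-1)·-1+(1)·-1+(1)·-1 = -1
  [T]: (2)·1+(-2)·0+(-1)·1+(1)·1+(1)·-1 = 1
  [L]: (2)·1+(-2)·0+(-1)·-1+(1)·-1+(1)·-1 = 1
⇒ Θ M^-1 T L

{"Θ": 1, "M": -1, "T": 1, "L": 1}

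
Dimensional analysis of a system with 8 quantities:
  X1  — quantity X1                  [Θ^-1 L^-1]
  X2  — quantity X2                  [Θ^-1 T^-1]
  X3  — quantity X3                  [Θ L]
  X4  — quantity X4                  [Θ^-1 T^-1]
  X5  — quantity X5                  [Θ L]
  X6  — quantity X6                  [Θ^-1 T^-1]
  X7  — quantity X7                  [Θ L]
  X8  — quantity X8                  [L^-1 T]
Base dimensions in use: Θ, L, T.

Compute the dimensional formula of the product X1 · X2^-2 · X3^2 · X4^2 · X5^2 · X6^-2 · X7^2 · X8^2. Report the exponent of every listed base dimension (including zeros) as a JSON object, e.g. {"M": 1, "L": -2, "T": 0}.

{"Θ": 7, "L": 3, "T": 4}

Write exponents as rows Θ,L,T / cols X1,X2,X3,X4,X5,X6,X7,X8:
  Θ: [-1 -1  1 -1  1 -1  1  0]
  L: [-1  0  1  0  1  0  1 -1]
  T: [ 0 -1  0 -1  0 -1  0  1]
  [Θ]: (1)·-1+(-2)·-1+(2)·1+(2)·-1+(2)·1+(-2)·-1+(2)·1+(2)·0 = 7
  [L]: (1)·-1+(-2)·0+(2)·1+(2)·0+(2)·1+(-2)·0+(2)·1+(2)·-1 = 3
  [T]: (1)·0+(-2)·-1+(2)·0+(2)·-1+(2)·0+(-2)·-1+(2)·0+(2)·1 = 4
⇒ Θ^7 L^3 T^4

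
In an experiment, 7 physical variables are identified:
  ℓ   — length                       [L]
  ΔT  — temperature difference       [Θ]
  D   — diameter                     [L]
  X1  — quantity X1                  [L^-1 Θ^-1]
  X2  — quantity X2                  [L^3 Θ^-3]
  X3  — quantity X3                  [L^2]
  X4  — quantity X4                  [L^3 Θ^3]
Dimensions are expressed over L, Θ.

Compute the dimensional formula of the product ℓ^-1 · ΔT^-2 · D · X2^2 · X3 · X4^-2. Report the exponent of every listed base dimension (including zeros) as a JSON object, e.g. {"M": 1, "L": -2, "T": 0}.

{"L": 2, "Θ": -14}

Write exponents as rows L,Θ / cols ℓ,ΔT,D,X1,X2,X3,X4:
  L: [ 1  0  1 -1  3  2  3]
  Θ: [ 0  1  0 -1 -3  0  3]
  [L]: (-1)·1+(-2)·0+(1)·1+(2)·3+(1)·2+(-2)·3 = 2
  [Θ]: (-1)·0+(-2)·1+(1)·0+(2)·-3+(1)·0+(-2)·3 = -14
⇒ L^2 Θ^-14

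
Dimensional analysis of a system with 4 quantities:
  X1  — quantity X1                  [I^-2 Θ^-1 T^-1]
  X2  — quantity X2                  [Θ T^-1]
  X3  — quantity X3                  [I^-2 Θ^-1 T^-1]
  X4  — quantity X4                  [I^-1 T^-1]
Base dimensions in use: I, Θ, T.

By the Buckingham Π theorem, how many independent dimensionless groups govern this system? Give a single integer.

Exponent matrix [I,Θ,T] × [X1,X2,X3,X4]:
  I: [-2  0 -2 -1]
  Θ: [-1  1 -1  0]
  T: [-1 -1 -1 -1]
Echelon form has 2 nonzero rows (pivots: X1,X2)
Π count = n − r = 4 − 2 = 2

2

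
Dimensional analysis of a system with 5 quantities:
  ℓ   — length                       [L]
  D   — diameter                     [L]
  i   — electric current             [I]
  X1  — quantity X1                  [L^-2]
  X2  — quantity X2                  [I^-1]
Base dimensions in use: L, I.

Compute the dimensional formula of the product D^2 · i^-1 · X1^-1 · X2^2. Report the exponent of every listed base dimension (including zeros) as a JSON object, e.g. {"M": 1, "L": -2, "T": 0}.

{"L": 4, "I": -3}

Exponent matrix [L,I] × [ℓ,D,i,X1,X2]:
  L: [ 1  1  0 -2  0]
  I: [ 0  0  1  0 -1]
  [L]: (2)·1+(-1)·0+(-1)·-2+(2)·0 = 4
  [I]: (2)·0+(-1)·1+(-1)·0+(2)·-1 = -3
⇒ L^4 I^-3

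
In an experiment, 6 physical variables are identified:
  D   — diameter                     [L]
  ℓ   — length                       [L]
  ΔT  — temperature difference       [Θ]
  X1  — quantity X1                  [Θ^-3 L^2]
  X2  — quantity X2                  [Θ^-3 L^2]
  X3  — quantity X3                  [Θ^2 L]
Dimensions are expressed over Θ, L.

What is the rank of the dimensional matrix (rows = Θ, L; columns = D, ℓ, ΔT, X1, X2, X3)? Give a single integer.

Dimensional matrix (Θ×L by D×ℓ×ΔT×X1×X2×X3):
  Θ: [ 0  0  1 -3 -3  2]
  L: [ 1  1  0  2  2  1]
RREF → pivots at {D,ΔT} ⇒ r = 2

2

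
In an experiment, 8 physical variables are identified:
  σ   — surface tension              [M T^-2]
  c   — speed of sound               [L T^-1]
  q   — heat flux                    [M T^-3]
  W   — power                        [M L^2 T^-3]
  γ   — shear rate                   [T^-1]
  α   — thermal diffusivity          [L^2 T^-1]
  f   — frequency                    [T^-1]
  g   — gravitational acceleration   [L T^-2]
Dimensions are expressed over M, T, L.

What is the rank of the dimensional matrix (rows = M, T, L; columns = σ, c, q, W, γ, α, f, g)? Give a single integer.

Write exponents as rows M,T,L / cols σ,c,q,W,γ,α,f,g:
  M: [ 1  0  1  1  0  0  0  0]
  T: [-2 -1 -3 -3 -1 -1 -1 -2]
  L: [ 0  1  0  2  0  2  0  1]
Row reduction gives pivot columns σ,c,q; rank = 3

3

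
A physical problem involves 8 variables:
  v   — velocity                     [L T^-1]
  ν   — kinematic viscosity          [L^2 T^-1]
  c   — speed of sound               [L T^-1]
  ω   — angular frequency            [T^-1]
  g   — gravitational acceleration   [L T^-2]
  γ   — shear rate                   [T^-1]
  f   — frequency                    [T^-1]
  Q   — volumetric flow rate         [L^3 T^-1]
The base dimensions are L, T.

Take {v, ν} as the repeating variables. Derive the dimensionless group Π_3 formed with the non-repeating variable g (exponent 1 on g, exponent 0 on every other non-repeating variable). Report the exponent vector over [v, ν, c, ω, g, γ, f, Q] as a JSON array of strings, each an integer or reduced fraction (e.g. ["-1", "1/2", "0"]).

Dimensional matrix (L×T by v×ν×c×ω×g×γ×f×Q):
  L: [ 1  2  1  0  1  0  0  3]
  T: [-1 -1 -1 -1 -2 -1 -1 -1]
Row reduction gives pivot columns v,ν; rank = 2
Pivot set = {v,ν}, free = {c,ω,g,γ,f,Q}
RREF:
  r0: [   1    0    1    2    3    2    2   -1]
  r1: [   0    1    0   -1   -1   -1   -1    2]
Fix exponent of g at 1, c at 0, ω at 0, γ at 0, f at 0, Q at 0; solve each RREF row for its pivot's exponent:
  r0: exp(v) + (3)·1 = 0 ⇒ exp(v) = -3
  r1: exp(ν) + (-1)·1 = 0 ⇒ exp(ν) = 1
Π_3 = v^-3 · ν · g

["-3", "1", "0", "0", "1", "0", "0", "0"]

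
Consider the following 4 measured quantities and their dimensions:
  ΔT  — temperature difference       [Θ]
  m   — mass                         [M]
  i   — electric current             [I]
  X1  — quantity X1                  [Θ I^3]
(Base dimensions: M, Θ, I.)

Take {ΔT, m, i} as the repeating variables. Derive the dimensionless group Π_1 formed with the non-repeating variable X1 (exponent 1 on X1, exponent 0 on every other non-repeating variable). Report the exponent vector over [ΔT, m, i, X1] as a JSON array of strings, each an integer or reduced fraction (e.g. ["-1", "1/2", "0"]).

["-1", "0", "-3", "1"]

Exponent matrix [M,Θ,I] × [ΔT,m,i,X1]:
  M: [ 0  1  0  0]
  Θ: [ 1  0  0  1]
  I: [ 0  0  1  3]
RREF → pivots at {ΔT,m,i} ⇒ r = 3
Pivot set = {ΔT,m,i}, free = {X1}
RREF:
  r0: [   1    0    0    1]
  r1: [   0    1    0    0]
  r2: [   0    0    1    3]
Fix exponent of X1 at 1; solve each RREF row for its pivot's exponent:
  r0: exp(ΔT) + (1)·1 = 0 ⇒ exp(ΔT) = -1
  r1: exp(m) + (0)·1 = 0 ⇒ exp(m) = 0
  r2: exp(i) + (3)·1 = 0 ⇒ exp(i) = -3
Π_1 = ΔT^-1 · i^-3 · X1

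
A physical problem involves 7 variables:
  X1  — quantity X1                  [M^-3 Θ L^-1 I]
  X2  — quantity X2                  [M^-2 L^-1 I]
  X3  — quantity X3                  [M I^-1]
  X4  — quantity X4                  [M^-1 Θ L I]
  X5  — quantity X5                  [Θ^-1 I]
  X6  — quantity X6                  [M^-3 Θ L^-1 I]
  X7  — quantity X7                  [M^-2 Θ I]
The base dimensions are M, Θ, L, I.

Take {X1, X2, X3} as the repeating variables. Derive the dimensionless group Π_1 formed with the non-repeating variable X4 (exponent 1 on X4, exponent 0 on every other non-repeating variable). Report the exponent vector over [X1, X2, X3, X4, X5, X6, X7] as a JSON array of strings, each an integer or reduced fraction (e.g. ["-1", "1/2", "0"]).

Dimensional matrix (M×Θ×L×I by X1×X2×X3×X4×X5×X6×X7):
  M: [-3 -2  1 -1  0 -3 -2]
  Θ: [ 1  0  0  1 -1  1  1]
  L: [-1 -1  0  1  0 -1  0]
  I: [ 1  1 -1  1  1  1  1]
RREF → pivots at {X1,X2,X3} ⇒ r = 3
Pivot set = {X1,X2,X3}, free = {X4,X5,X6,X7}
RREF:
  r0: [   1    0    0    1   -1    1    1]
  r1: [   0    1    0   -2    1    0   -1]
  r2: [   0    0    1   -2   -1    0   -1]
  r3: [   0    0    0    0    0    0    0]
Fix exponent of X4 at 1, X5 at 0, X6 at 0, X7 at 0; solve each RREF row for its pivot's exponent:
  r0: exp(X1) + (1)·1 = 0 ⇒ exp(X1) = -1
  r1: exp(X2) + (-2)·1 = 0 ⇒ exp(X2) = 2
  r2: exp(X3) + (-2)·1 = 0 ⇒ exp(X3) = 2
Π_1 = X1^-1 · X2^2 · X3^2 · X4

["-1", "2", "2", "1", "0", "0", "0"]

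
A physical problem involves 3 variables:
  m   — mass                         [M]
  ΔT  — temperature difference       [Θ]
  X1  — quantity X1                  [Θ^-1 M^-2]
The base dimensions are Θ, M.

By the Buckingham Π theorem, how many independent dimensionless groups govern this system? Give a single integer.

1

Write exponents as rows Θ,M / cols m,ΔT,X1:
  Θ: [ 0  1 -1]
  M: [ 1  0 -2]
RREF → pivots at {m,ΔT} ⇒ r = 2
n=3, r=2 ⇒ 1 dimensionless group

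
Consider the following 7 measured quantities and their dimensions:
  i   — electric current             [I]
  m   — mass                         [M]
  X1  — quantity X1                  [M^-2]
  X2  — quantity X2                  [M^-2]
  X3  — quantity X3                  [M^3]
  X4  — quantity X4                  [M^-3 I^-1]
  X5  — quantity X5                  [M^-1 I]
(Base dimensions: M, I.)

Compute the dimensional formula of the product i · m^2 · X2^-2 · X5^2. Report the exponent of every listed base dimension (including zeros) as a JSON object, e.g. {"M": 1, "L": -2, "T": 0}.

{"M": 4, "I": 3}

Exponent matrix [M,I] × [i,m,X1,X2,X3,X4,X5]:
  M: [ 0  1 -2 -2  3 -3 -1]
  I: [ 1  0  0  0  0 -1  1]
  [M]: (1)·0+(2)·1+(-2)·-2+(2)·-1 = 4
  [I]: (1)·1+(2)·0+(-2)·0+(2)·1 = 3
⇒ M^4 I^3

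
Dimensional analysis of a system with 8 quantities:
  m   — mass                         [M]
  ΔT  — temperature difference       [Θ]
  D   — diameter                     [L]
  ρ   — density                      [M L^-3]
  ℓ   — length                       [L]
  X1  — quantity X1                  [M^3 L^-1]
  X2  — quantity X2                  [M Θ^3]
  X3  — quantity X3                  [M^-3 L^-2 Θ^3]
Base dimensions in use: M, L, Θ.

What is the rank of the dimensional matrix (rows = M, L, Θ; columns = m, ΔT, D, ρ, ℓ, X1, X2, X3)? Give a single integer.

Write exponents as rows M,L,Θ / cols m,ΔT,D,ρ,ℓ,X1,X2,X3:
  M: [ 1  0  0  1  0  3  1 -3]
  L: [ 0  0  1 -3  1 -1  0 -2]
  Θ: [ 0  1  0  0  0  0  3  3]
Row reduction gives pivot columns m,ΔT,D; rank = 3

3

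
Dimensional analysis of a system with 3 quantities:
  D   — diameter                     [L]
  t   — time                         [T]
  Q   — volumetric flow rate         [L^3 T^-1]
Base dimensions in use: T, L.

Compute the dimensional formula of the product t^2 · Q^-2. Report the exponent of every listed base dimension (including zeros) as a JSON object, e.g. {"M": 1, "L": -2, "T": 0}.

Dimensional matrix (T×L by D×t×Q):
  T: [ 0  1 -1]
  L: [ 1  0  3]
  [T]: (2)·1+(-2)·-1 = 4
  [L]: (2)·0+(-2)·3 = -6
⇒ T^4 L^-6

{"T": 4, "L": -6}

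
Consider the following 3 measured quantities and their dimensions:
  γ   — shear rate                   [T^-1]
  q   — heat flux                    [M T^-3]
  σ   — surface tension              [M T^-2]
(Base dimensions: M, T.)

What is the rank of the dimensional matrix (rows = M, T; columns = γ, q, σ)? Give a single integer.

2

Dimensional matrix (M×T by γ×q×σ):
  M: [ 0  1  1]
  T: [-1 -3 -2]
RREF → pivots at {γ,q} ⇒ r = 2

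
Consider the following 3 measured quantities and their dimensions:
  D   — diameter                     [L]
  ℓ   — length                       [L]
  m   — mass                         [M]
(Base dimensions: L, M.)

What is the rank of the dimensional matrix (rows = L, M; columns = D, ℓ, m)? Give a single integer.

2

Exponent matrix [L,M] × [D,ℓ,m]:
  L: [ 1  1  0]
  M: [ 0  0  1]
Echelon form has 2 nonzero rows (pivots: D,m)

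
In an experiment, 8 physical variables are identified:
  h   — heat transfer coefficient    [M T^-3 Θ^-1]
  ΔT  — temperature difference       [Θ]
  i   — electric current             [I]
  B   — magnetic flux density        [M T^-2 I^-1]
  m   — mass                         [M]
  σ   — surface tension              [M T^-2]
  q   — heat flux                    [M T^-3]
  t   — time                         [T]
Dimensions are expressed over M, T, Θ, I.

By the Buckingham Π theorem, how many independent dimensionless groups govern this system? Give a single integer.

4

Write exponents as rows M,T,Θ,I / cols h,ΔT,i,B,m,σ,q,t:
  M: [ 1  0  0  1  1  1  1  0]
  T: [-3  0  0 -2  0 -2 -3  1]
  Θ: [-1  1  0  0  0  0  0  0]
  I: [ 0  0  1 -1  0  0  0  0]
Echelon form has 4 nonzero rows (pivots: h,ΔT,i,B)
Π count = n − r = 8 − 4 = 4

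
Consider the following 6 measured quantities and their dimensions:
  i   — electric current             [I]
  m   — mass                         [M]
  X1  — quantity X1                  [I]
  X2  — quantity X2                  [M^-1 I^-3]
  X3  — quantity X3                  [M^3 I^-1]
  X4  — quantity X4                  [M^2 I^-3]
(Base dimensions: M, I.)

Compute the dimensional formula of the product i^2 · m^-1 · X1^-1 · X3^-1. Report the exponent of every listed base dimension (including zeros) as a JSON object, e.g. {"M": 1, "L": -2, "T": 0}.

{"M": -4, "I": 2}

Dimensional matrix (M×I by i×m×X1×X2×X3×X4):
  M: [ 0  1  0 -1  3  2]
  I: [ 1  0  1 -3 -1 -3]
  [M]: (2)·0+(-1)·1+(-1)·0+(-1)·3 = -4
  [I]: (2)·1+(-1)·0+(-1)·1+(-1)·-1 = 2
⇒ M^-4 I^2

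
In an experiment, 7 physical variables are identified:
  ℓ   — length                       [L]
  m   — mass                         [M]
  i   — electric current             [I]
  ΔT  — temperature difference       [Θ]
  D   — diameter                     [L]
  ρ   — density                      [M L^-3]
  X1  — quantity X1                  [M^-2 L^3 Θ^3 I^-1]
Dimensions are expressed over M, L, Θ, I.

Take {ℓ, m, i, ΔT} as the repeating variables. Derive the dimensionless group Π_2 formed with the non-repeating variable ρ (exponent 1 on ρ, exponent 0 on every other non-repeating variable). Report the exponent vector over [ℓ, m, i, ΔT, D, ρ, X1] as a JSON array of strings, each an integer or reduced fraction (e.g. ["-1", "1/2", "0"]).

["3", "-1", "0", "0", "0", "1", "0"]

Exponent matrix [M,L,Θ,I] × [ℓ,m,i,ΔT,D,ρ,X1]:
  M: [ 0  1  0  0  0  1 -2]
  L: [ 1  0  0  0  1 -3  3]
  Θ: [ 0  0  0  1  0  0  3]
  I: [ 0  0  1  0  0  0 -1]
Row reduction gives pivot columns ℓ,m,i,ΔT; rank = 4
Repeat: ℓ,m,i,ΔT; free: D,ρ,X1
RREF:
  r0: [   1    0    0    0    1   -3    3]
  r1: [   0    1    0    0    0    1   -2]
  r2: [   0    0    1    0    0    0   -1]
  r3: [   0    0    0    1    0    0    3]
Fix exponent of ρ at 1, D at 0, X1 at 0; solve each RREF row for its pivot's exponent:
  r0: exp(ℓ) + (-3)·1 = 0 ⇒ exp(ℓ) = 3
  r1: exp(m) + (1)·1 = 0 ⇒ exp(m) = -1
  r2: exp(i) + (0)·1 = 0 ⇒ exp(i) = 0
  r3: exp(ΔT) + (0)·1 = 0 ⇒ exp(ΔT) = 0
Π_2 = ℓ^3 · m^-1 · ρ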